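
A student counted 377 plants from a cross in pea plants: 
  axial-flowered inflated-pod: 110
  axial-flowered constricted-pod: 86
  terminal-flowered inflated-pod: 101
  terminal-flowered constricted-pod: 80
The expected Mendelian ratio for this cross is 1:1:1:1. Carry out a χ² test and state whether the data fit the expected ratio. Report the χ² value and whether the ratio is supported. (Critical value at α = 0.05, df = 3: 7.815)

Expected counts for N = 377 under a 1:1:1:1 ratio (total parts = 4):
  axial-flowered inflated-pod: 377 × 1/4 = 94.25
  axial-flowered constricted-pod: 377 × 1/4 = 94.25
  terminal-flowered inflated-pod: 377 × 1/4 = 94.25
  terminal-flowered constricted-pod: 377 × 1/4 = 94.25
χ² = Σ (O − E)² / E
  axial-flowered inflated-pod: (110 − 94.25)² / 94.25 = 2.6320
  axial-flowered constricted-pod: (86 − 94.25)² / 94.25 = 0.7221
  terminal-flowered inflated-pod: (101 − 94.25)² / 94.25 = 0.4834
  terminal-flowered constricted-pod: (80 − 94.25)² / 94.25 = 2.1545
χ² = 2.6320 + 0.7221 + 0.4834 + 2.1545 = 5.992
Degrees of freedom = 4 − 1 = 3; critical value at α = 0.05 is 7.815.
Since 5.992 < 7.815, we fail to reject the null hypothesis — the data are consistent with the 1:1:1:1 ratio.

5.992; consistent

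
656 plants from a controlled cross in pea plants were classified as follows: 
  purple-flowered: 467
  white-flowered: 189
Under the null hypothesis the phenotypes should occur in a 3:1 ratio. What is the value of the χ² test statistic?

5.081

Total ratio parts = 4. Expected numbers out of 656:
  purple-flowered: 656 × 3/4 = 492
  white-flowered: 656 × 1/4 = 164
χ² = Σ (O − E)² / E
  purple-flowered: (467 − 492)² / 492 = 1.2703
  white-flowered: (189 − 164)² / 164 = 3.8110
χ² = 1.2703 + 3.8110 = 5.0813 ≈ 5.081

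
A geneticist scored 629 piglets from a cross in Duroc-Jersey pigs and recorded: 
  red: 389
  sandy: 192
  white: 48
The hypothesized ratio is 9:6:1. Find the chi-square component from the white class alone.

The 9:6:1 ratio has 16 parts, so with N = 629 the expected counts are:
  red: 629 × 9/16 = 353.8125
  sandy: 629 × 6/16 = 235.875
  white: 629 × 1/16 = 39.3125
Contribution of white: (48 − 39.3125)² / 39.3125 = 1.9198

1.920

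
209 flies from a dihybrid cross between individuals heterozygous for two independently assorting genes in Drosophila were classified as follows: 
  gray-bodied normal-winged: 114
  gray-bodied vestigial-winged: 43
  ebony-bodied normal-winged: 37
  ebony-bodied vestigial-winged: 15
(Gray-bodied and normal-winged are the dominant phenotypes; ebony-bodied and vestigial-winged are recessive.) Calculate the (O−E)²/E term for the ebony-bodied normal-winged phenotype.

0.122

A dihybrid F₂ with independent assortment and complete dominance at both loci gives a 9:3:3:1 phenotypic ratio.
Under the 9:3:3:1 hypothesis (Σ ratio = 16, N = 209):
  gray-bodied normal-winged: 209 × 9/16 = 117.5625
  gray-bodied vestigial-winged: 209 × 3/16 = 39.1875
  ebony-bodied normal-winged: 209 × 3/16 = 39.1875
  ebony-bodied vestigial-winged: 209 × 1/16 = 13.0625
Contribution of ebony-bodied normal-winged: (37 − 39.1875)² / 39.1875 = 0.1221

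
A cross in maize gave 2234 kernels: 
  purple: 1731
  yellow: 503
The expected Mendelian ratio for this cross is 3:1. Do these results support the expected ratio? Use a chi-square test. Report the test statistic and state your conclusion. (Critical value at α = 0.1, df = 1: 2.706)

Under the 3:1 hypothesis (Σ ratio = 4, N = 2234):
  purple: 2234 × 3/4 = 1675.5
  yellow: 2234 × 1/4 = 558.5
χ² = Σ (O − E)² / E
  purple: (1731 − 1675.5)² / 1675.5 = 1.8384
  yellow: (503 − 558.5)² / 558.5 = 5.5152
χ² = 1.8384 + 5.5152 = 7.3536 ≈ 7.354
Degrees of freedom = 2 − 1 = 1; critical value at α = 0.1 is 2.706.
Since 7.354 > 2.706, we reject the null hypothesis — the data do not fit the 3:1 ratio.

7.354; not consistent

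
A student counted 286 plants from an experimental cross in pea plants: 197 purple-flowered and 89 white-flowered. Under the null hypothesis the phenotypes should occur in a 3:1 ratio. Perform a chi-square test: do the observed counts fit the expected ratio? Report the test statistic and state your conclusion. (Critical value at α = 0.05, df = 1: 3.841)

5.711; not consistent

Under the 3:1 hypothesis (Σ ratio = 4, N = 286):
  purple-flowered: 286 × 3/4 = 214.5
  white-flowered: 286 × 1/4 = 71.5
χ² = Σ (O − E)² / E
  purple-flowered: (197 − 214.5)² / 214.5 = 1.4277
  white-flowered: (89 − 71.5)² / 71.5 = 4.2832
χ² = 1.4277 + 4.2832 = 5.7109 ≈ 5.711
Degrees of freedom = 2 − 1 = 1; critical value at α = 0.05 is 3.841.
Since 5.711 > 3.841, we reject the null hypothesis — the data do not fit the 3:1 ratio.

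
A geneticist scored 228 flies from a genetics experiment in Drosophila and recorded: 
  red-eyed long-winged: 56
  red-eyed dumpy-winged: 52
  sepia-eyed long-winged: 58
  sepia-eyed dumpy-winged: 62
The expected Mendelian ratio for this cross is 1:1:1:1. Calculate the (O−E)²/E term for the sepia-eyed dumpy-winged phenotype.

0.439

The 1:1:1:1 ratio has 4 parts, so with N = 228 the expected counts are:
  red-eyed long-winged: 228 × 1/4 = 57
  red-eyed dumpy-winged: 228 × 1/4 = 57
  sepia-eyed long-winged: 228 × 1/4 = 57
  sepia-eyed dumpy-winged: 228 × 1/4 = 57
Contribution of sepia-eyed dumpy-winged: (62 − 57)² / 57 = 0.4386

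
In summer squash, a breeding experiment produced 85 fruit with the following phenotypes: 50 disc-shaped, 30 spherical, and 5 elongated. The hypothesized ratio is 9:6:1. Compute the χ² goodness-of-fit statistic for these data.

0.229

Under the 9:6:1 hypothesis (Σ ratio = 16, N = 85):
  disc-shaped: 85 × 9/16 = 47.8125
  spherical: 85 × 6/16 = 31.875
  elongated: 85 × 1/16 = 5.3125
χ² = Σ (O − E)² / E
  disc-shaped: (50 − 47.8125)² / 47.8125 = 0.1001
  spherical: (30 − 31.875)² / 31.875 = 0.1103
  elongated: (5 − 5.3125)² / 5.3125 = 0.0184
χ² = 0.1001 + 0.1103 + 0.0184 = 0.2288 ≈ 0.229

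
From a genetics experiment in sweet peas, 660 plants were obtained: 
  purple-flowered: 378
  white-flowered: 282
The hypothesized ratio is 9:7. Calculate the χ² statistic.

0.281

The 9:7 ratio has 16 parts, so with N = 660 the expected counts are:
  purple-flowered: 660 × 9/16 = 371.25
  white-flowered: 660 × 7/16 = 288.75
χ² = Σ (O − E)² / E
  purple-flowered: (378 − 371.25)² / 371.25 = 0.1227
  white-flowered: (282 − 288.75)² / 288.75 = 0.1578
χ² = 0.1227 + 0.1578 = 0.2805 ≈ 0.281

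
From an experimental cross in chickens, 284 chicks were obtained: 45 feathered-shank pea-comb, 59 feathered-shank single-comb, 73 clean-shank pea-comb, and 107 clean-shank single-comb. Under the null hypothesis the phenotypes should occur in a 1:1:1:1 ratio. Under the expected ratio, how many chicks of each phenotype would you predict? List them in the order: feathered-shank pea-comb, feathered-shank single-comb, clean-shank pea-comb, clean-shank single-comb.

71, 71, 71, 71

Under the 1:1:1:1 hypothesis (Σ ratio = 4, N = 284):
  feathered-shank pea-comb: 284 × 1/4 = 71
  feathered-shank single-comb: 284 × 1/4 = 71
  clean-shank pea-comb: 284 × 1/4 = 71
  clean-shank single-comb: 284 × 1/4 = 71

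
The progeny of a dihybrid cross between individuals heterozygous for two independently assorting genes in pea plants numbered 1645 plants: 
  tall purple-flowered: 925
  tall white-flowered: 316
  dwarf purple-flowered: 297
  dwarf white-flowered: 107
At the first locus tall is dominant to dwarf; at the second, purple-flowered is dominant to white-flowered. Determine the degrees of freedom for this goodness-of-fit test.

3

A dihybrid F₂ with independent assortment and complete dominance at both loci gives a 9:3:3:1 phenotypic ratio.
A goodness-of-fit test with 4 phenotype classes has df = 4 − 1 = 3.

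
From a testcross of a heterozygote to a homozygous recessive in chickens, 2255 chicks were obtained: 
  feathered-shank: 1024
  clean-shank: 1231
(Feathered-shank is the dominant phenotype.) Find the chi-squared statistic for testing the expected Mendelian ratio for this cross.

A testcross of a heterozygote (Aa × aa) gives a 1:1 phenotypic ratio.
Under the 1:1 hypothesis (Σ ratio = 2, N = 2255):
  feathered-shank: 2255 × 1/2 = 1127.5
  clean-shank: 2255 × 1/2 = 1127.5
χ² = Σ (O − E)² / E
  feathered-shank: (1024 − 1127.5)² / 1127.5 = 9.5009
  clean-shank: (1231 − 1127.5)² / 1127.5 = 9.5009
χ² = 9.5009 + 9.5009 = 19.0018 ≈ 19.002

19.002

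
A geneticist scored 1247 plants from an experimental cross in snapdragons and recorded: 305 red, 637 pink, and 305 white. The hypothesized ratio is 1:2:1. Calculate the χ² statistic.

0.585

The 1:2:1 ratio has 4 parts, so with N = 1247 the expected counts are:
  red: 1247 × 1/4 = 311.75
  pink: 1247 × 2/4 = 623.5
  white: 1247 × 1/4 = 311.75
χ² = Σ (O − E)² / E
  red: (305 − 311.75)² / 311.75 = 0.1462
  pink: (637 − 623.5)² / 623.5 = 0.2923
  white: (305 − 311.75)² / 311.75 = 0.1462
χ² = 0.1462 + 0.2923 + 0.1462 = 0.5847 ≈ 0.585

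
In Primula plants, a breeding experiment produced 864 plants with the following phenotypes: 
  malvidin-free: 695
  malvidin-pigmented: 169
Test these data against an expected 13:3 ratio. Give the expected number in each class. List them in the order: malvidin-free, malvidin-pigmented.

702, 162

The 13:3 ratio has 16 parts, so with N = 864 the expected counts are:
  malvidin-free: 864 × 13/16 = 702
  malvidin-pigmented: 864 × 3/16 = 162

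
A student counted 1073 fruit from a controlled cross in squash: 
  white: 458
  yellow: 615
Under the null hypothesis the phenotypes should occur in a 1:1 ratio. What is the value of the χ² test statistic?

22.972

Expected counts for N = 1073 under a 1:1 ratio (total parts = 2):
  white: 1073 × 1/2 = 536.5
  yellow: 1073 × 1/2 = 536.5
χ² = Σ (O − E)² / E
  white: (458 − 536.5)² / 536.5 = 11.4860
  yellow: (615 − 536.5)² / 536.5 = 11.4860
χ² = 11.4860 + 11.4860 = 22.972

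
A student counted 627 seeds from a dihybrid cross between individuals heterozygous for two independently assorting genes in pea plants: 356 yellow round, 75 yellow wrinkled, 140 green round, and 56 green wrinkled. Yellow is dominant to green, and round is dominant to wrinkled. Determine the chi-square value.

A dihybrid F₂ with independent assortment and complete dominance at both loci gives a 9:3:3:1 phenotypic ratio.
The 9:3:3:1 ratio has 16 parts, so with N = 627 the expected counts are:
  yellow round: 627 × 9/16 = 352.6875
  yellow wrinkled: 627 × 3/16 = 117.5625
  green round: 627 × 3/16 = 117.5625
  green wrinkled: 627 × 1/16 = 39.1875
χ² = Σ (O − E)² / E
  yellow round: (356 − 352.6875)² / 352.6875 = 0.0311
  yellow wrinkled: (75 − 117.5625)² / 117.5625 = 15.4094
  green round: (140 − 117.5625)² / 117.5625 = 4.2823
  green wrinkled: (56 − 39.1875)² / 39.1875 = 7.2130
χ² = 0.0311 + 15.4094 + 4.2823 + 7.2130 = 26.9358 ≈ 26.936

26.936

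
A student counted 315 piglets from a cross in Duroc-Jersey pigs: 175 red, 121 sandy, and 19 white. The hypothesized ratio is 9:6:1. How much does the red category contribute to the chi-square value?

0.027

Expected counts for N = 315 under a 9:6:1 ratio (total parts = 16):
  red: 315 × 9/16 = 177.1875
  sandy: 315 × 6/16 = 118.125
  white: 315 × 1/16 = 19.6875
Contribution of red: (175 − 177.1875)² / 177.1875 = 0.0270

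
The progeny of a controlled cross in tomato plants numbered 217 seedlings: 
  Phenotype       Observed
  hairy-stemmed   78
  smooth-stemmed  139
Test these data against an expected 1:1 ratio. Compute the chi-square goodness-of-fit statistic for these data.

17.147

The 1:1 ratio has 2 parts, so with N = 217 the expected counts are:
  hairy-stemmed: 217 × 1/2 = 108.5
  smooth-stemmed: 217 × 1/2 = 108.5
χ² = Σ (O − E)² / E
  hairy-stemmed: (78 − 108.5)² / 108.5 = 8.5737
  smooth-stemmed: (139 − 108.5)² / 108.5 = 8.5737
χ² = 8.5737 + 8.5737 = 17.1474 ≈ 17.147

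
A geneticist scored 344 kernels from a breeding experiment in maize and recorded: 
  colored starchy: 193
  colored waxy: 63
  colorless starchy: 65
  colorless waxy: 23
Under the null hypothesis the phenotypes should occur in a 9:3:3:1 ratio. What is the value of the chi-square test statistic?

Expected counts for N = 344 under a 9:3:3:1 ratio (total parts = 16):
  colored starchy: 344 × 9/16 = 193.5
  colored waxy: 344 × 3/16 = 64.5
  colorless starchy: 344 × 3/16 = 64.5
  colorless waxy: 344 × 1/16 = 21.5
χ² = Σ (O − E)² / E
  colored starchy: (193 − 193.5)² / 193.5 = 0.0013
  colored waxy: (63 − 64.5)² / 64.5 = 0.0349
  colorless starchy: (65 − 64.5)² / 64.5 = 0.0039
  colorless waxy: (23 − 21.5)² / 21.5 = 0.1047
χ² = 0.0013 + 0.0349 + 0.0039 + 0.1047 = 0.1448 ≈ 0.145

0.145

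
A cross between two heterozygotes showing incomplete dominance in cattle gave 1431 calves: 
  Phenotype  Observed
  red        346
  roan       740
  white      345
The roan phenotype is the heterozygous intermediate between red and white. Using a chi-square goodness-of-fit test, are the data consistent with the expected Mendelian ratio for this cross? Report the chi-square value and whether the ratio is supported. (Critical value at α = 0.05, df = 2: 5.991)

1.679; consistent

With incomplete dominance, a heterozygote × heterozygote cross gives a 1:2:1 phenotypic ratio.
Expected counts for N = 1431 under a 1:2:1 ratio (total parts = 4):
  red: 1431 × 1/4 = 357.75
  roan: 1431 × 2/4 = 715.5
  white: 1431 × 1/4 = 357.75
χ² = Σ (O − E)² / E
  red: (346 − 357.75)² / 357.75 = 0.3859
  roan: (740 − 715.5)² / 715.5 = 0.8389
  white: (345 − 357.75)² / 357.75 = 0.4544
χ² = 0.3859 + 0.8389 + 0.4544 = 1.6792 ≈ 1.679
Degrees of freedom = 3 − 1 = 2; critical value at α = 0.05 is 5.991.
Since 1.679 < 5.991, we fail to reject the null hypothesis — the data are consistent with the 1:2:1 ratio.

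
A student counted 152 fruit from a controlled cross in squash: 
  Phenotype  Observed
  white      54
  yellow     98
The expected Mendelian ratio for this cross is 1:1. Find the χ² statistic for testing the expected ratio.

Under the 1:1 hypothesis (Σ ratio = 2, N = 152):
  white: 152 × 1/2 = 76
  yellow: 152 × 1/2 = 76
χ² = Σ (O − E)² / E
  white: (54 − 76)² / 76 = 6.3684
  yellow: (98 − 76)² / 76 = 6.3684
χ² = 6.3684 + 6.3684 = 12.7368 ≈ 12.737

12.737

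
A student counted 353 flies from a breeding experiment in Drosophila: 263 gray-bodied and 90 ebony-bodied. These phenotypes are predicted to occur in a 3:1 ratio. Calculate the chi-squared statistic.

Expected counts for N = 353 under a 3:1 ratio (total parts = 4):
  gray-bodied: 353 × 3/4 = 264.75
  ebony-bodied: 353 × 1/4 = 88.25
χ² = Σ (O − E)² / E
  gray-bodied: (263 − 264.75)² / 264.75 = 0.0116
  ebony-bodied: (90 − 88.25)² / 88.25 = 0.0347
χ² = 0.0116 + 0.0347 = 0.0463 ≈ 0.046

0.046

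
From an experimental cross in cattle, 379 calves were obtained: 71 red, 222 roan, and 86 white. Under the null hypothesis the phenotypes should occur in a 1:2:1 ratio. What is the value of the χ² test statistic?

12.335

Under the 1:2:1 hypothesis (Σ ratio = 4, N = 379):
  red: 379 × 1/4 = 94.75
  roan: 379 × 2/4 = 189.5
  white: 379 × 1/4 = 94.75
χ² = Σ (O − E)² / E
  red: (71 − 94.75)² / 94.75 = 5.9532
  roan: (222 − 189.5)² / 189.5 = 5.5739
  white: (86 − 94.75)² / 94.75 = 0.8080
χ² = 5.9532 + 5.5739 + 0.8080 = 12.3351 ≈ 12.335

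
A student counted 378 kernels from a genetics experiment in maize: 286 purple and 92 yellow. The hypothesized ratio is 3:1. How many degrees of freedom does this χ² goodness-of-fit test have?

A goodness-of-fit test with 2 phenotype classes has df = 2 − 1 = 1.

1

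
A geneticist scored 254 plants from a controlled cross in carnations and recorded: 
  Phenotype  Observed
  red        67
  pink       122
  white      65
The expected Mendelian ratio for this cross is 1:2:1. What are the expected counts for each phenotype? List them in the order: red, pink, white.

Expected counts for N = 254 under a 1:2:1 ratio (total parts = 4):
  red: 254 × 1/4 = 63.5
  pink: 254 × 2/4 = 127
  white: 254 × 1/4 = 63.5

63.5, 127, 63.5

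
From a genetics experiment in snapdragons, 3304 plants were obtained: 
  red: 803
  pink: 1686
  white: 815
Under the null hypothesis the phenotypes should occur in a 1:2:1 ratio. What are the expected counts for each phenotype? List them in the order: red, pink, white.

Expected counts for N = 3304 under a 1:2:1 ratio (total parts = 4):
  red: 3304 × 1/4 = 826
  pink: 3304 × 2/4 = 1652
  white: 3304 × 1/4 = 826

826, 1652, 826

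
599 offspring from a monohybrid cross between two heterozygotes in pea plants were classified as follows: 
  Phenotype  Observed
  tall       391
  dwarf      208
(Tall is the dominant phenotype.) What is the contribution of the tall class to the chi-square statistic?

7.553

For a monohybrid cross between heterozygotes with complete dominance, the expected phenotypic ratio is 3:1.
Total ratio parts = 4. Expected numbers out of 599:
  tall: 599 × 3/4 = 449.25
  dwarf: 599 × 1/4 = 149.75
Contribution of tall: (391 − 449.25)² / 449.25 = 7.5527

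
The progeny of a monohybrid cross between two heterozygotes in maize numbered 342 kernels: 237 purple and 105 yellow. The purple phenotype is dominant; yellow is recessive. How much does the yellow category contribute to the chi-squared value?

For a monohybrid cross between heterozygotes with complete dominance, the expected phenotypic ratio is 3:1.
Under the 3:1 hypothesis (Σ ratio = 4, N = 342):
  purple: 342 × 3/4 = 256.5
  yellow: 342 × 1/4 = 85.5
Contribution of yellow: (105 − 85.5)² / 85.5 = 4.4474

4.447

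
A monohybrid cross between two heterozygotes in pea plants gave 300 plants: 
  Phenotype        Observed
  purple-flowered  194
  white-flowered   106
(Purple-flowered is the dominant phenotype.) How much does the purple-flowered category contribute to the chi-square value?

4.271

For a monohybrid cross between heterozygotes with complete dominance, the expected phenotypic ratio is 3:1.
Expected counts for N = 300 under a 3:1 ratio (total parts = 4):
  purple-flowered: 300 × 3/4 = 225
  white-flowered: 300 × 1/4 = 75
Contribution of purple-flowered: (194 − 225)² / 225 = 4.2711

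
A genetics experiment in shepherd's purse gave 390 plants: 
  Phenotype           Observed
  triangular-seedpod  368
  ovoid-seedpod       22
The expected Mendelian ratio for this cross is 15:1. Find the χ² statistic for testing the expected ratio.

0.247

Under the 15:1 hypothesis (Σ ratio = 16, N = 390):
  triangular-seedpod: 390 × 15/16 = 365.625
  ovoid-seedpod: 390 × 1/16 = 24.375
χ² = Σ (O − E)² / E
  triangular-seedpod: (368 − 365.625)² / 365.625 = 0.0154
  ovoid-seedpod: (22 − 24.375)² / 24.375 = 0.2314
χ² = 0.0154 + 0.2314 = 0.2468 ≈ 0.247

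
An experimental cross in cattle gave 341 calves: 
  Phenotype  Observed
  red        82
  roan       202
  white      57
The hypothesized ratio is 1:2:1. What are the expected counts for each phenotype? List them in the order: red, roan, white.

The 1:2:1 ratio has 4 parts, so with N = 341 the expected counts are:
  red: 341 × 1/4 = 85.25
  roan: 341 × 2/4 = 170.5
  white: 341 × 1/4 = 85.25

85.25, 170.5, 85.25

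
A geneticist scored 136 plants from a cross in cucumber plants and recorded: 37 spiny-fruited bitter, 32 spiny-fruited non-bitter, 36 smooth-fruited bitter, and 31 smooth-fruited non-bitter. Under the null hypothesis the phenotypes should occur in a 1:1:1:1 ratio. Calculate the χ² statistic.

The 1:1:1:1 ratio has 4 parts, so with N = 136 the expected counts are:
  spiny-fruited bitter: 136 × 1/4 = 34
  spiny-fruited non-bitter: 136 × 1/4 = 34
  smooth-fruited bitter: 136 × 1/4 = 34
  smooth-fruited non-bitter: 136 × 1/4 = 34
χ² = Σ (O − E)² / E
  spiny-fruited bitter: (37 − 34)² / 34 = 0.2647
  spiny-fruited non-bitter: (32 − 34)² / 34 = 0.1176
  smooth-fruited bitter: (36 − 34)² / 34 = 0.1176
  smooth-fruited non-bitter: (31 − 34)² / 34 = 0.2647
χ² = 0.2647 + 0.1176 + 0.1176 + 0.2647 = 0.7646 ≈ 0.765

0.765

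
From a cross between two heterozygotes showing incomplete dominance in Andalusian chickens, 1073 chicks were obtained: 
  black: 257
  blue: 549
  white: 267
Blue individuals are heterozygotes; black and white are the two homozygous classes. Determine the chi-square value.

0.769

With incomplete dominance, a heterozygote × heterozygote cross gives a 1:2:1 phenotypic ratio.
Total ratio parts = 4. Expected numbers out of 1073:
  black: 1073 × 1/4 = 268.25
  blue: 1073 × 2/4 = 536.5
  white: 1073 × 1/4 = 268.25
χ² = Σ (O − E)² / E
  black: (257 − 268.25)² / 268.25 = 0.4718
  blue: (549 − 536.5)² / 536.5 = 0.2912
  white: (267 − 268.25)² / 268.25 = 0.0058
χ² = 0.4718 + 0.2912 + 0.0058 = 0.7688 ≈ 0.769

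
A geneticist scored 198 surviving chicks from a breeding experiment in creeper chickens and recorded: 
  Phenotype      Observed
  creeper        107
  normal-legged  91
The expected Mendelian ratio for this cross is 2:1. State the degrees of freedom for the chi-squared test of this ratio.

1

A goodness-of-fit test with 2 phenotype classes has df = 2 − 1 = 1.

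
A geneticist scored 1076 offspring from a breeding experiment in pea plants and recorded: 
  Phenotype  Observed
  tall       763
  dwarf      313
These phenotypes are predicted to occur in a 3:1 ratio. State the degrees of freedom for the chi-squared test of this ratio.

1

A goodness-of-fit test with 2 phenotype classes has df = 2 − 1 = 1.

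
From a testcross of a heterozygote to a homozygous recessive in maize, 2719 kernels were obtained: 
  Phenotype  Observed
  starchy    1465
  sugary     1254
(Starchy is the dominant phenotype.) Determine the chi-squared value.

A testcross of a heterozygote (Aa × aa) gives a 1:1 phenotypic ratio.
Expected counts for N = 2719 under a 1:1 ratio (total parts = 2):
  starchy: 2719 × 1/2 = 1359.5
  sugary: 2719 × 1/2 = 1359.5
χ² = Σ (O − E)² / E
  starchy: (1465 − 1359.5)² / 1359.5 = 8.1870
  sugary: (1254 − 1359.5)² / 1359.5 = 8.1870
χ² = 8.1870 + 8.1870 = 16.374

16.374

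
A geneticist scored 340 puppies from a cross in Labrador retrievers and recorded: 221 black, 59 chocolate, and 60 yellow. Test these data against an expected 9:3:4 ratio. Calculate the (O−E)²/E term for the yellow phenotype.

Under the 9:3:4 hypothesis (Σ ratio = 16, N = 340):
  black: 340 × 9/16 = 191.25
  chocolate: 340 × 3/16 = 63.75
  yellow: 340 × 4/16 = 85
Contribution of yellow: (60 − 85)² / 85 = 7.3529

7.353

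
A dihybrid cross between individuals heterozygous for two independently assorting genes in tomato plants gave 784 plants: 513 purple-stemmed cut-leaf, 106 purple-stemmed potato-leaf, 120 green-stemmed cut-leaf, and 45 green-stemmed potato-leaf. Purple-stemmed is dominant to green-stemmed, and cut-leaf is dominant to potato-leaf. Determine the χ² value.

A dihybrid F₂ with independent assortment and complete dominance at both loci gives a 9:3:3:1 phenotypic ratio.
Under the 9:3:3:1 hypothesis (Σ ratio = 16, N = 784):
  purple-stemmed cut-leaf: 784 × 9/16 = 441
  purple-stemmed potato-leaf: 784 × 3/16 = 147
  green-stemmed cut-leaf: 784 × 3/16 = 147
  green-stemmed potato-leaf: 784 × 1/16 = 49
χ² = Σ (O − E)² / E
  purple-stemmed cut-leaf: (513 − 441)² / 441 = 11.7551
  purple-stemmed potato-leaf: (106 − 147)² / 147 = 11.4354
  green-stemmed cut-leaf: (120 − 147)² / 147 = 4.9592
  green-stemmed potato-leaf: (45 − 49)² / 49 = 0.3265
χ² = 11.7551 + 11.4354 + 4.9592 + 0.3265 = 28.4762 ≈ 28.476

28.476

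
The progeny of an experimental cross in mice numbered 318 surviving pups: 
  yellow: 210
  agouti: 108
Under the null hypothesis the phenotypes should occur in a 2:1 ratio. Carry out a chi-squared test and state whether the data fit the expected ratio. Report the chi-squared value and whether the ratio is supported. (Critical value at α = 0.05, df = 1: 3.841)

0.057; consistent

Expected counts for N = 318 under a 2:1 ratio (total parts = 3):
  yellow: 318 × 2/3 = 212
  agouti: 318 × 1/3 = 106
χ² = Σ (O − E)² / E
  yellow: (210 − 212)² / 212 = 0.0189
  agouti: (108 − 106)² / 106 = 0.0377
χ² = 0.0189 + 0.0377 = 0.0566 ≈ 0.057
Degrees of freedom = 2 − 1 = 1; critical value at α = 0.05 is 3.841.
Since 0.057 < 3.841, we fail to reject the null hypothesis — the data are consistent with the 2:1 ratio.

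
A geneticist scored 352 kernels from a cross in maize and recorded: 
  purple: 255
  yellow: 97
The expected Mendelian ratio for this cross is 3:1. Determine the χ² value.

1.227

Expected counts for N = 352 under a 3:1 ratio (total parts = 4):
  purple: 352 × 3/4 = 264
  yellow: 352 × 1/4 = 88
χ² = Σ (O − E)² / E
  purple: (255 − 264)² / 264 = 0.3068
  yellow: (97 − 88)² / 88 = 0.9205
χ² = 0.3068 + 0.9205 = 1.2273 ≈ 1.227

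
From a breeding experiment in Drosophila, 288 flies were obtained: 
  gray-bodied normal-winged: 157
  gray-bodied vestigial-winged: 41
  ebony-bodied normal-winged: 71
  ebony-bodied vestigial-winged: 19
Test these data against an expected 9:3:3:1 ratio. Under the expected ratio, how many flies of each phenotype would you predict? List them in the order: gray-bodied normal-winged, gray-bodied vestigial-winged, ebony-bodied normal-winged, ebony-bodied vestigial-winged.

The 9:3:3:1 ratio has 16 parts, so with N = 288 the expected counts are:
  gray-bodied normal-winged: 288 × 9/16 = 162
  gray-bodied vestigial-winged: 288 × 3/16 = 54
  ebony-bodied normal-winged: 288 × 3/16 = 54
  ebony-bodied vestigial-winged: 288 × 1/16 = 18

162, 54, 54, 18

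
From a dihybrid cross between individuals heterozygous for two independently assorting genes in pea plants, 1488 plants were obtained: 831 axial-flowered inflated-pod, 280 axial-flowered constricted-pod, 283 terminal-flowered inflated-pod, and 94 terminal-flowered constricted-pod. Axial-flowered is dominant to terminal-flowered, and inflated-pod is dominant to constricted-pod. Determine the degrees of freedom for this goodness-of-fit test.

3

A dihybrid F₂ with independent assortment and complete dominance at both loci gives a 9:3:3:1 phenotypic ratio.
A goodness-of-fit test with 4 phenotype classes has df = 4 − 1 = 3.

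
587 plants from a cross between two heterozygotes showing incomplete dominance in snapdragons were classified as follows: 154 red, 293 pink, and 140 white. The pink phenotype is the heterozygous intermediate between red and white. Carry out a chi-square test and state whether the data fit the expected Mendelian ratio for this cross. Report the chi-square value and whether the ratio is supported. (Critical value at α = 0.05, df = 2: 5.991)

With incomplete dominance, a heterozygote × heterozygote cross gives a 1:2:1 phenotypic ratio.
Expected counts for N = 587 under a 1:2:1 ratio (total parts = 4):
  red: 587 × 1/4 = 146.75
  pink: 587 × 2/4 = 293.5
  white: 587 × 1/4 = 146.75
χ² = Σ (O − E)² / E
  red: (154 − 146.75)² / 146.75 = 0.3582
  pink: (293 − 293.5)² / 293.5 = 0.0009
  white: (140 − 146.75)² / 146.75 = 0.3105
χ² = 0.3582 + 0.0009 + 0.3105 = 0.6696 ≈ 0.670
Degrees of freedom = 3 − 1 = 2; critical value at α = 0.05 is 5.991.
Since 0.670 < 5.991, we fail to reject the null hypothesis — the data are consistent with the 1:2:1 ratio.

0.670; consistent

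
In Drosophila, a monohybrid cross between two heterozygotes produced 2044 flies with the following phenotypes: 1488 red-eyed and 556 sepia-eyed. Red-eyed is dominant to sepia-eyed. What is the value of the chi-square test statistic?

5.284

For a monohybrid cross between heterozygotes with complete dominance, the expected phenotypic ratio is 3:1.
Total ratio parts = 4. Expected numbers out of 2044:
  red-eyed: 2044 × 3/4 = 1533
  sepia-eyed: 2044 × 1/4 = 511
χ² = Σ (O − E)² / E
  red-eyed: (1488 − 1533)² / 1533 = 1.3209
  sepia-eyed: (556 − 511)² / 511 = 3.9628
χ² = 1.3209 + 3.9628 = 5.2837 ≈ 5.284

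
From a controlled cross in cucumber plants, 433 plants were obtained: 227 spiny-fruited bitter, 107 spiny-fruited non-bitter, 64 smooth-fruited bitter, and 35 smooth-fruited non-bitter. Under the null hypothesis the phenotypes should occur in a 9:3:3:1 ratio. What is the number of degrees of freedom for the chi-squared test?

3

A goodness-of-fit test with 4 phenotype classes has df = 4 − 1 = 3.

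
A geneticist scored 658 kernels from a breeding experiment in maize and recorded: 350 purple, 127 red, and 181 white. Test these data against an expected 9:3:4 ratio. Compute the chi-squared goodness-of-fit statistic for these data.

2.856

Total ratio parts = 16. Expected numbers out of 658:
  purple: 658 × 9/16 = 370.125
  red: 658 × 3/16 = 123.375
  white: 658 × 4/16 = 164.5
χ² = Σ (O − E)² / E
  purple: (350 − 370.125)² / 370.125 = 1.0943
  red: (127 − 123.375)² / 123.375 = 0.1065
  white: (181 − 164.5)² / 164.5 = 1.6550
χ² = 1.0943 + 0.1065 + 1.6550 = 2.8558 ≈ 2.856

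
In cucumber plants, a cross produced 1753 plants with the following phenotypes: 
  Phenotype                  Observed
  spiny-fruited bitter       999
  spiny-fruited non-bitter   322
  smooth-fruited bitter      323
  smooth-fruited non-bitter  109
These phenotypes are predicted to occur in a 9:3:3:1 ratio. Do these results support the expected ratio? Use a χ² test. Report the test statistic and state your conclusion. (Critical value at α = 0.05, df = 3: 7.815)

Expected counts for N = 1753 under a 9:3:3:1 ratio (total parts = 16):
  spiny-fruited bitter: 1753 × 9/16 = 986.0625
  spiny-fruited non-bitter: 1753 × 3/16 = 328.6875
  smooth-fruited bitter: 1753 × 3/16 = 328.6875
  smooth-fruited non-bitter: 1753 × 1/16 = 109.5625
χ² = Σ (O − E)² / E
  spiny-fruited bitter: (999 − 986.0625)² / 986.0625 = 0.1697
  spiny-fruited non-bitter: (322 − 328.6875)² / 328.6875 = 0.1361
  smooth-fruited bitter: (323 − 328.6875)² / 328.6875 = 0.0984
  smooth-fruited non-bitter: (109 − 109.5625)² / 109.5625 = 0.0029
χ² = 0.1697 + 0.1361 + 0.0984 + 0.0029 = 0.4071 ≈ 0.407
Degrees of freedom = 4 − 1 = 3; critical value at α = 0.05 is 7.815.
Since 0.407 < 7.815, we fail to reject the null hypothesis — the data are consistent with the 9:3:3:1 ratio.

0.407; consistent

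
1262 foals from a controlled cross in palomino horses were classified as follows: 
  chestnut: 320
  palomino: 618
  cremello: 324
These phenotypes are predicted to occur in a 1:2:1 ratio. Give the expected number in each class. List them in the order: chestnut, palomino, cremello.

Total ratio parts = 4. Expected numbers out of 1262:
  chestnut: 1262 × 1/4 = 315.5
  palomino: 1262 × 2/4 = 631
  cremello: 1262 × 1/4 = 315.5

315.5, 631, 315.5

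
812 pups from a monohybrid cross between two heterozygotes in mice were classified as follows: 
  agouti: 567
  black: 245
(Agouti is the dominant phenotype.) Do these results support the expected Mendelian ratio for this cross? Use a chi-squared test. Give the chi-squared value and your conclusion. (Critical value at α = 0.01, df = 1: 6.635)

For a monohybrid cross between heterozygotes with complete dominance, the expected phenotypic ratio is 3:1.
Under the 3:1 hypothesis (Σ ratio = 4, N = 812):
  agouti: 812 × 3/4 = 609
  black: 812 × 1/4 = 203
χ² = Σ (O − E)² / E
  agouti: (567 − 609)² / 609 = 2.8966
  black: (245 − 203)² / 203 = 8.6897
χ² = 2.8966 + 8.6897 = 11.5863 ≈ 11.586
Degrees of freedom = 2 − 1 = 1; critical value at α = 0.01 is 6.635.
Since 11.586 > 6.635, we reject the null hypothesis — the data do not fit the 3:1 ratio.

11.586; not consistent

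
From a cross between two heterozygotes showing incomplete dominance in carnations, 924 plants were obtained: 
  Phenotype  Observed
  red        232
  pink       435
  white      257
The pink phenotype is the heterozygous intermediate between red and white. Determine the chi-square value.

4.509

With incomplete dominance, a heterozygote × heterozygote cross gives a 1:2:1 phenotypic ratio.
The 1:2:1 ratio has 4 parts, so with N = 924 the expected counts are:
  red: 924 × 1/4 = 231
  pink: 924 × 2/4 = 462
  white: 924 × 1/4 = 231
χ² = Σ (O − E)² / E
  red: (232 − 231)² / 231 = 0.0043
  pink: (435 − 462)² / 462 = 1.5779
  white: (257 − 231)² / 231 = 2.9264
χ² = 0.0043 + 1.5779 + 2.9264 = 4.5086 ≈ 4.509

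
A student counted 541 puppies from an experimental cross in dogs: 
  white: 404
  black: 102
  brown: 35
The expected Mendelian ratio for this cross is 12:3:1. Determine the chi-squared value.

Expected counts for N = 541 under a 12:3:1 ratio (total parts = 16):
  white: 541 × 12/16 = 405.75
  black: 541 × 3/16 = 101.4375
  brown: 541 × 1/16 = 33.8125
χ² = Σ (O − E)² / E
  white: (404 − 405.75)² / 405.75 = 0.0075
  black: (102 − 101.4375)² / 101.4375 = 0.0031
  brown: (35 − 33.8125)² / 33.8125 = 0.0417
χ² = 0.0075 + 0.0031 + 0.0417 = 0.0523 ≈ 0.052

0.052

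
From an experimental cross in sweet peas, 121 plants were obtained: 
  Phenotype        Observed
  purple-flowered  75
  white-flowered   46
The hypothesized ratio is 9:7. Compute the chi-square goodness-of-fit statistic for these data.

1.616

The 9:7 ratio has 16 parts, so with N = 121 the expected counts are:
  purple-flowered: 121 × 9/16 = 68.0625
  white-flowered: 121 × 7/16 = 52.9375
χ² = Σ (O − E)² / E
  purple-flowered: (75 − 68.0625)² / 68.0625 = 0.7071
  white-flowered: (46 − 52.9375)² / 52.9375 = 0.9092
χ² = 0.7071 + 0.9092 = 1.6163 ≈ 1.616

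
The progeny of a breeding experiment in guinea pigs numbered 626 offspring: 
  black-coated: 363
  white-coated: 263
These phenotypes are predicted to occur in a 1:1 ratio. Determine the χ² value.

Under the 1:1 hypothesis (Σ ratio = 2, N = 626):
  black-coated: 626 × 1/2 = 313
  white-coated: 626 × 1/2 = 313
χ² = Σ (O − E)² / E
  black-coated: (363 − 313)² / 313 = 7.9872
  white-coated: (263 − 313)² / 313 = 7.9872
χ² = 7.9872 + 7.9872 = 15.9744 ≈ 15.974

15.974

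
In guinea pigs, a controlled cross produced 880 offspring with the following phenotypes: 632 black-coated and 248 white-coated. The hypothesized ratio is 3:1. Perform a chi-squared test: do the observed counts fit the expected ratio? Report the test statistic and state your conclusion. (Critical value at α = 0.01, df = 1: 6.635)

4.752; consistent

The 3:1 ratio has 4 parts, so with N = 880 the expected counts are:
  black-coated: 880 × 3/4 = 660
  white-coated: 880 × 1/4 = 220
χ² = Σ (O − E)² / E
  black-coated: (632 − 660)² / 660 = 1.1879
  white-coated: (248 − 220)² / 220 = 3.5636
χ² = 1.1879 + 3.5636 = 4.7515 ≈ 4.752
Degrees of freedom = 2 − 1 = 1; critical value at α = 0.01 is 6.635.
Since 4.752 < 6.635, we fail to reject the null hypothesis — the data are consistent with the 3:1 ratio.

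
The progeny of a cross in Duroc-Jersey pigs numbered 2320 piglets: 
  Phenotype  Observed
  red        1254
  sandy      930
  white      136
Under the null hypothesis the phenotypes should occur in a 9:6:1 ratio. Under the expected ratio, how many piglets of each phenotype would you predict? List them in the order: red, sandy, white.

Expected counts for N = 2320 under a 9:6:1 ratio (total parts = 16):
  red: 2320 × 9/16 = 1305
  sandy: 2320 × 6/16 = 870
  white: 2320 × 1/16 = 145

1305, 870, 145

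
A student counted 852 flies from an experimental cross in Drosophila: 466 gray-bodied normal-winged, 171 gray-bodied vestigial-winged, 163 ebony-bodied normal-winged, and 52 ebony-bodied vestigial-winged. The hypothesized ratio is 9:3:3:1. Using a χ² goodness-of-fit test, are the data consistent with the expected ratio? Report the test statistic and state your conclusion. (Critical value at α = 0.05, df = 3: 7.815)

1.254; consistent

Expected counts for N = 852 under a 9:3:3:1 ratio (total parts = 16):
  gray-bodied normal-winged: 852 × 9/16 = 479.25
  gray-bodied vestigial-winged: 852 × 3/16 = 159.75
  ebony-bodied normal-winged: 852 × 3/16 = 159.75
  ebony-bodied vestigial-winged: 852 × 1/16 = 53.25
χ² = Σ (O − E)² / E
  gray-bodied normal-winged: (466 − 479.25)² / 479.25 = 0.3663
  gray-bodied vestigial-winged: (171 − 159.75)² / 159.75 = 0.7923
  ebony-bodied normal-winged: (163 − 159.75)² / 159.75 = 0.0661
  ebony-bodied vestigial-winged: (52 − 53.25)² / 53.25 = 0.0293
χ² = 0.3663 + 0.7923 + 0.0661 + 0.0293 = 1.254
Degrees of freedom = 4 − 1 = 3; critical value at α = 0.05 is 7.815.
Since 1.254 < 7.815, we fail to reject the null hypothesis — the data are consistent with the 9:3:3:1 ratio.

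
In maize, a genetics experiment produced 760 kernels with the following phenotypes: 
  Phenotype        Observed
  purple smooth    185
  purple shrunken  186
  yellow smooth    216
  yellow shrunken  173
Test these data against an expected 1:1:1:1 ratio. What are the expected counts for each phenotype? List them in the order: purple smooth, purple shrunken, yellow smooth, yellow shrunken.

190, 190, 190, 190

Total ratio parts = 4. Expected numbers out of 760:
  purple smooth: 760 × 1/4 = 190
  purple shrunken: 760 × 1/4 = 190
  yellow smooth: 760 × 1/4 = 190
  yellow shrunken: 760 × 1/4 = 190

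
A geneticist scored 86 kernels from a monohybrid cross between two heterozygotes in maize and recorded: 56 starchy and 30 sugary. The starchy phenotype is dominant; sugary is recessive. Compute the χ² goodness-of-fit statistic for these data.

For a monohybrid cross between heterozygotes with complete dominance, the expected phenotypic ratio is 3:1.
The 3:1 ratio has 4 parts, so with N = 86 the expected counts are:
  starchy: 86 × 3/4 = 64.5
  sugary: 86 × 1/4 = 21.5
χ² = Σ (O − E)² / E
  starchy: (56 − 64.5)² / 64.5 = 1.1202
  sugary: (30 − 21.5)² / 21.5 = 3.3605
χ² = 1.1202 + 3.3605 = 4.4807 ≈ 4.481

4.481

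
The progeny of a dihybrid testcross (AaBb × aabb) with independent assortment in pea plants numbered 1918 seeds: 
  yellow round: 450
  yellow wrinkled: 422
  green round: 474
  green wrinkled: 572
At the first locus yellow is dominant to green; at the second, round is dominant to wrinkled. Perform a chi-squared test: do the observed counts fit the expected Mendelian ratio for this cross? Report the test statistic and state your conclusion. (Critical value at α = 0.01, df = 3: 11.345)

A dihybrid testcross with independent assortment gives a 1:1:1:1 ratio.
Under the 1:1:1:1 hypothesis (Σ ratio = 4, N = 1918):
  yellow round: 1918 × 1/4 = 479.5
  yellow wrinkled: 1918 × 1/4 = 479.5
  green round: 1918 × 1/4 = 479.5
  green wrinkled: 1918 × 1/4 = 479.5
χ² = Σ (O − E)² / E
  yellow round: (450 − 479.5)² / 479.5 = 1.8149
  yellow wrinkled: (422 − 479.5)² / 479.5 = 6.8952
  green round: (474 − 479.5)² / 479.5 = 0.0631
  green wrinkled: (572 − 479.5)² / 479.5 = 17.8441
χ² = 1.8149 + 6.8952 + 0.0631 + 17.8441 = 26.6173 ≈ 26.617
Degrees of freedom = 4 − 1 = 3; critical value at α = 0.01 is 11.345.
Since 26.617 > 11.345, we reject the null hypothesis — the data do not fit the 1:1:1:1 ratio.

26.617; not consistent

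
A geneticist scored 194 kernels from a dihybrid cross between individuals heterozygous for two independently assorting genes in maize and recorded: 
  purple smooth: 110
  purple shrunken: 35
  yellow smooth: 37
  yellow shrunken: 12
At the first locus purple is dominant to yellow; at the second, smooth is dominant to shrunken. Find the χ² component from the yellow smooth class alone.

0.011

A dihybrid F₂ with independent assortment and complete dominance at both loci gives a 9:3:3:1 phenotypic ratio.
Under the 9:3:3:1 hypothesis (Σ ratio = 16, N = 194):
  purple smooth: 194 × 9/16 = 109.125
  purple shrunken: 194 × 3/16 = 36.375
  yellow smooth: 194 × 3/16 = 36.375
  yellow shrunken: 194 × 1/16 = 12.125
Contribution of yellow smooth: (37 − 36.375)² / 36.375 = 0.0107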